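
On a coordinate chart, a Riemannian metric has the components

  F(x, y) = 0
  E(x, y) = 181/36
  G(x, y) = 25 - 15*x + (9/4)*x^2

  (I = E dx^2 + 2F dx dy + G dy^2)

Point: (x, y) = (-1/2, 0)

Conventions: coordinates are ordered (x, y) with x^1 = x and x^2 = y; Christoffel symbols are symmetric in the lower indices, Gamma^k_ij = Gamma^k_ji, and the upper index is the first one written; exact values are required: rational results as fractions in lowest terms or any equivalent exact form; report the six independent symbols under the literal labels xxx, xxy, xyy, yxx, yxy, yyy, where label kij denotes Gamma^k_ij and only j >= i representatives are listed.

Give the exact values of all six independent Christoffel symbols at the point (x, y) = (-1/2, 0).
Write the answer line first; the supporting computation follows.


Answer: Gamma_xxx = 0, Gamma_xxy = 0, Gamma_xyy = 621/362, Gamma_yxx = 0, Gamma_yxy = -6/23, Gamma_yyy = 0

E = 181/36, F = 0, G = 529/16 at the point
E_x = 0, E_y = 0, F_x = 0, F_y = 0, G_x = -69/4, G_y = 0
EG - F^2 = 95749/576;  g^inv = (576/95749) * [[529/16, 0], [0, 181/36]]
first-kind symbols [ij,l] = (1/2)(d_i g_jl + d_j g_il - d_l g_ij): [xx,x] = E_x/2 = 0, [xx,y] = F_x - E_y/2 = 0, [xy,x] = E_y/2 = 0, [xy,y] = G_x/2 = -69/8, [yy,x] = F_y - G_x/2 = 69/8, [yy,y] = G_y/2 = 0
Gamma^x_ij = (G*[ij,x] - F*[ij,y])/(EG - F^2), Gamma^y_ij = (E*[ij,y] - F*[ij,x])/(EG - F^2)


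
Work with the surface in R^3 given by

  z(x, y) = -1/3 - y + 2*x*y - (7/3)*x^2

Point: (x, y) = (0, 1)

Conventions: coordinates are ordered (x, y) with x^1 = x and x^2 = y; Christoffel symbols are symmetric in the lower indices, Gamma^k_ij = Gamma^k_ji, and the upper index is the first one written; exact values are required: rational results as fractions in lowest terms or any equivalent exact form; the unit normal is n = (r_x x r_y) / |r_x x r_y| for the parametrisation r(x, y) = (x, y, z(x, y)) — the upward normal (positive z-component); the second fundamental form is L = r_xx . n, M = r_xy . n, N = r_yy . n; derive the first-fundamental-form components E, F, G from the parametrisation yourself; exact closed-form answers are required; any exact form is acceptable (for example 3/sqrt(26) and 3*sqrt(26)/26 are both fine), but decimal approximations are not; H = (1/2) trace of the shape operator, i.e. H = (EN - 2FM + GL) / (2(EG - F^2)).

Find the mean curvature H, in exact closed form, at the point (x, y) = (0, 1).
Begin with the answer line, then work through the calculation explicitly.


Answer: H = -sqrt(6)/54

z_x = 2, z_y = -1, z_xx = -14/3, z_xy = 2, z_yy = 0
E = 5, F = -2, G = 2; answer radicand W^2 = 6
unnormalised second-form numerators: l = -14/3, m = 2, n = 0; L = l/sqrt(6), and similarly M = m/sqrt(W^2), N = n/sqrt(W^2)
H = (E*n - 2*F*m + G*l) / (2*(EG - F^2)*sqrt(W^2)); E*n - 2*F*m + G*l = -4/3, EG - F^2 = 6, so H = (-1/9)/sqrt(6)


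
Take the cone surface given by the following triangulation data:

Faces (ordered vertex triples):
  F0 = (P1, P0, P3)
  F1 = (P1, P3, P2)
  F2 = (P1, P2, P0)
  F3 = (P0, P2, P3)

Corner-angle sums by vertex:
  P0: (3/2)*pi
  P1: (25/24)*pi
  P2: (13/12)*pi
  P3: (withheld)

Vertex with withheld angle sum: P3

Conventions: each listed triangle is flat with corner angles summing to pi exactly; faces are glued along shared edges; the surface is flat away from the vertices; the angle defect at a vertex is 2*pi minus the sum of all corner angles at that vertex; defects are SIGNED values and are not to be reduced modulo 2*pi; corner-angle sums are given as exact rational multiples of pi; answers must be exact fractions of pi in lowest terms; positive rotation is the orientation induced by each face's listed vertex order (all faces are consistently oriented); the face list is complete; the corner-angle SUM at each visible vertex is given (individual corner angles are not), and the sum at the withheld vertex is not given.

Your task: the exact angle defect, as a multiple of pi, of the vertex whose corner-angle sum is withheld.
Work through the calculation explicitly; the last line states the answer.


V = 4, E = 6, F = 4; chi = V - E + F = 2
Gauss-Bonnet: total defect = 2*pi*chi = 4*pi; visible defects sum to (19/8)*pi

Answer: defect(P3) = (13/8)*pi


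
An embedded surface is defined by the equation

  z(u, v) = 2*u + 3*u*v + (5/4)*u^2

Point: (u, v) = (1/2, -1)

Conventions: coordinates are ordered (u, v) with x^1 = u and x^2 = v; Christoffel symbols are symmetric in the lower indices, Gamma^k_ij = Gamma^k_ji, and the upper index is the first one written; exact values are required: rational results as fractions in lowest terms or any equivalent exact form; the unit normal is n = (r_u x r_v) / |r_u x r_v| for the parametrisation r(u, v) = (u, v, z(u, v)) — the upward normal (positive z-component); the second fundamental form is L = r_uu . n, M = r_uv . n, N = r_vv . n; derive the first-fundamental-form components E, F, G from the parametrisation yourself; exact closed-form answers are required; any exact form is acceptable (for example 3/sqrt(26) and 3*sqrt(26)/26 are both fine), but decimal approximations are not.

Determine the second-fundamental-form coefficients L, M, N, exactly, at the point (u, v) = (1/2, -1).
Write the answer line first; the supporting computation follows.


Answer: L = 10*sqrt(53)/53, M = 12*sqrt(53)/53, N = 0

z_u = 1/4, z_v = 3/2, z_uu = 5/2, z_uv = 3, z_vv = 0
E = 17/16, F = 3/8, G = 13/4; answer radicand W^2 = 53/16
unnormalised second-form numerators: l = 5/2, m = 3, n = 0; L = l/sqrt(53/16), and similarly M = m/sqrt(W^2), N = n/sqrt(W^2)


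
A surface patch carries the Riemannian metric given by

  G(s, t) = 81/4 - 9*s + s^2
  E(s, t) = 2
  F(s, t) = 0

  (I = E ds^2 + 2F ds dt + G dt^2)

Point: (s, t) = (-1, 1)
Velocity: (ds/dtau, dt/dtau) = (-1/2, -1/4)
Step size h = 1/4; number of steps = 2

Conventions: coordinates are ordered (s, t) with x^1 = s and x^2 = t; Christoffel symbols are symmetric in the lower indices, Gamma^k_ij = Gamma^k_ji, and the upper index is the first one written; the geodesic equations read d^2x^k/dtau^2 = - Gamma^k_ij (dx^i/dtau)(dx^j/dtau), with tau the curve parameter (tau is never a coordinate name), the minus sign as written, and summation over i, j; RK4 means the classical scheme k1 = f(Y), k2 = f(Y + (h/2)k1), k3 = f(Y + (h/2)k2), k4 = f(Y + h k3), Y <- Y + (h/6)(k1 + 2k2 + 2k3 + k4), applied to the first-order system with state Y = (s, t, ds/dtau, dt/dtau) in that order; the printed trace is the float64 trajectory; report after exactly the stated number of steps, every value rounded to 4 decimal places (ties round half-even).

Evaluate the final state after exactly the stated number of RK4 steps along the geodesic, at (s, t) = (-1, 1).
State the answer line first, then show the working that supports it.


Answer: s = -1.2705, t = 0.8807, ds/dtau = -0.5801, dt/dtau = -0.2271

f(Y) = (ds/dtau, dt/dtau, -Gamma^s_ij Y'^i Y'^j, -Gamma^t_ij Y'^i Y'^j) with the Gammas evaluated at the stage position; h = 0.250000; intermediate values shown to 6 dp
step 0: s = -1.0000, t = 1.0000, ds/dtau = -0.5000, dt/dtau = -0.2500
step 1:
  k1: at (s, t) = (-1.000000, 1.000000), (ds/dtau, dt/dtau) = (-0.500000, -0.250000); Gamma_sss = 0.000000, Gamma_sst = 0.000000, Gamma_stt = 2.750000, Gamma_tss = 0.000000, Gamma_tst = -0.181818, Gamma_ttt = 0.000000; k1 = (-0.500000, -0.250000, -0.171875, 0.045455)
  k2: at (s, t) = (-1.062500, 0.968750), (ds/dtau, dt/dtau) = (-0.521484, -0.244318); Gamma_sss = 0.000000, Gamma_sst = 0.000000, Gamma_stt = 2.781250, Gamma_tss = 0.000000, Gamma_tst = -0.179775, Gamma_ttt = 0.000000; k2 = (-0.521484, -0.244318, -0.166017, 0.045810)
  k3: at (s, t) = (-1.065186, 0.969460), (ds/dtau, dt/dtau) = (-0.520752, -0.244274); Gamma_sss = 0.000000, Gamma_sst = 0.000000, Gamma_stt = 2.782593, Gamma_tss = 0.000000, Gamma_tst = -0.179689, Gamma_ttt = 0.000000; k3 = (-0.520752, -0.244274, -0.166036, 0.045715)
  k4: at (s, t) = (-1.130188, 0.938932), (ds/dtau, dt/dtau) = (-0.541509, -0.238571); Gamma_sss = 0.000000, Gamma_sst = 0.000000, Gamma_stt = 2.815094, Gamma_tss = 0.000000, Gamma_tst = -0.177614, Gamma_ttt = 0.000000; k4 = (-0.541509, -0.238571, -0.160225, 0.045891)
  Y <- Y + (h/6)(k1 + 2k2 + 2k3 + k4): s = -1.1302, t = 0.9389, ds/dtau = -0.5415, dt/dtau = -0.2386
step 2:
  k1: at (s, t) = (-1.130249, 0.938927), (ds/dtau, dt/dtau) = (-0.541509, -0.238567); Gamma_sss = 0.000000, Gamma_sst = 0.000000, Gamma_stt = 2.815125, Gamma_tss = 0.000000, Gamma_tst = -0.177612, Gamma_ttt = 0.000000; k1 = (-0.541509, -0.238567, -0.160220, 0.045890)
  k2: at (s, t) = (-1.197938, 0.909106), (ds/dtau, dt/dtau) = (-0.561536, -0.232831); Gamma_sss = 0.000000, Gamma_sst = 0.000000, Gamma_stt = 2.848969, Gamma_tss = 0.000000, Gamma_tst = -0.175502, Gamma_ttt = 0.000000; k2 = (-0.561536, -0.232831, -0.154443, 0.045891)
  k3: at (s, t) = (-1.200441, 0.909823), (ds/dtau, dt/dtau) = (-0.560814, -0.232830); Gamma_sss = 0.000000, Gamma_sst = 0.000000, Gamma_stt = 2.850221, Gamma_tss = 0.000000, Gamma_tst = -0.175425, Gamma_ttt = 0.000000; k3 = (-0.560814, -0.232830, -0.154511, 0.045812)
  k4: at (s, t) = (-1.270453, 0.880719), (ds/dtau, dt/dtau) = (-0.580136, -0.227114); Gamma_sss = 0.000000, Gamma_sst = 0.000000, Gamma_stt = 2.885226, Gamma_tss = 0.000000, Gamma_tst = -0.173297, Gamma_ttt = 0.000000; k4 = (-0.580136, -0.227114, -0.148822, 0.045666)
  Y <- Y + (h/6)(k1 + 2k2 + 2k3 + k4): s = -1.2705, t = 0.8807, ds/dtau = -0.5801, dt/dtau = -0.2271


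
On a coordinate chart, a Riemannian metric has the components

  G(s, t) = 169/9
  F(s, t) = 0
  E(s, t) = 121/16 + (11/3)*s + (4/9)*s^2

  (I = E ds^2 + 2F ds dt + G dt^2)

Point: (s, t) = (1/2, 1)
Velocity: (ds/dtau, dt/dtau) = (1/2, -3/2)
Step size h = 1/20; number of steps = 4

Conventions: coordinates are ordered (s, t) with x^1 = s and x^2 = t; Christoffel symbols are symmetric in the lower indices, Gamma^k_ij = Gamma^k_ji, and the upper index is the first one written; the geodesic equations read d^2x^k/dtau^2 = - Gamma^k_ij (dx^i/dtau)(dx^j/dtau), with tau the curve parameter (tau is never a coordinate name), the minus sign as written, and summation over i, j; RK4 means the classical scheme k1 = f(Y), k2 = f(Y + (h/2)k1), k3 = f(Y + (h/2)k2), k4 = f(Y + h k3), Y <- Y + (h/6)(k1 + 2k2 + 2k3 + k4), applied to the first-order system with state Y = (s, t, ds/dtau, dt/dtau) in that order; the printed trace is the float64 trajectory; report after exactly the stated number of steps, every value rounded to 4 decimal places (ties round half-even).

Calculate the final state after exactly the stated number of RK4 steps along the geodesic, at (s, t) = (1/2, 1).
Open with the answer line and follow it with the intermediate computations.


Answer: s = 0.5989, t = 0.7000, ds/dtau = 0.4895, dt/dtau = -1.5000

f(Y) = (ds/dtau, dt/dtau, -Gamma^s_ij Y'^i Y'^j, -Gamma^t_ij Y'^i Y'^j) with the Gammas evaluated at the stage position; h = 0.050000; intermediate values shown to 6 dp
step 0: s = 0.5000, t = 1.0000, ds/dtau = 0.5000, dt/dtau = -1.5000
step 1:
  k1: at (s, t) = (0.500000, 1.000000), (ds/dtau, dt/dtau) = (0.500000, -1.500000); Gamma_sss = 0.216216, Gamma_sst = 0.000000, Gamma_stt = 0.000000, Gamma_tss = 0.000000, Gamma_tst = 0.000000, Gamma_ttt = 0.000000; k1 = (0.500000, -1.500000, -0.054054, 0.000000)
  k2: at (s, t) = (0.512500, 0.962500), (ds/dtau, dt/dtau) = (0.498649, -1.500000); Gamma_sss = 0.215633, Gamma_sst = 0.000000, Gamma_stt = 0.000000, Gamma_tss = 0.000000, Gamma_tst = 0.000000, Gamma_ttt = 0.000000; k2 = (0.498649, -1.500000, -0.053617, 0.000000)
  k3: at (s, t) = (0.512466, 0.962500), (ds/dtau, dt/dtau) = (0.498660, -1.500000); Gamma_sss = 0.215635, Gamma_sst = 0.000000, Gamma_stt = 0.000000, Gamma_tss = 0.000000, Gamma_tst = 0.000000, Gamma_ttt = 0.000000; k3 = (0.498660, -1.500000, -0.053620, 0.000000)
  k4: at (s, t) = (0.524933, 0.925000), (ds/dtau, dt/dtau) = (0.497319, -1.500000); Gamma_sss = 0.215057, Gamma_sst = 0.000000, Gamma_stt = 0.000000, Gamma_tss = 0.000000, Gamma_tst = 0.000000, Gamma_ttt = 0.000000; k4 = (0.497319, -1.500000, -0.053189, 0.000000)
  Y <- Y + (h/6)(k1 + 2k2 + 2k3 + k4): s = 0.5249, t = 0.9250, ds/dtau = 0.4973, dt/dtau = -1.5000
step 2:
  k1: at (s, t) = (0.524933, 0.925000), (ds/dtau, dt/dtau) = (0.497319, -1.500000); Gamma_sss = 0.215057, Gamma_sst = 0.000000, Gamma_stt = 0.000000, Gamma_tss = 0.000000, Gamma_tst = 0.000000, Gamma_ttt = 0.000000; k1 = (0.497319, -1.500000, -0.053189, 0.000000)
  k2: at (s, t) = (0.537366, 0.887500), (ds/dtau, dt/dtau) = (0.495989, -1.500000); Gamma_sss = 0.214483, Gamma_sst = 0.000000, Gamma_stt = 0.000000, Gamma_tss = 0.000000, Gamma_tst = 0.000000, Gamma_ttt = 0.000000; k2 = (0.495989, -1.500000, -0.052764, 0.000000)
  k3: at (s, t) = (0.537333, 0.887500), (ds/dtau, dt/dtau) = (0.496000, -1.500000); Gamma_sss = 0.214485, Gamma_sst = 0.000000, Gamma_stt = 0.000000, Gamma_tss = 0.000000, Gamma_tst = 0.000000, Gamma_ttt = 0.000000; k3 = (0.496000, -1.500000, -0.052767, 0.000000)
  k4: at (s, t) = (0.549733, 0.850000), (ds/dtau, dt/dtau) = (0.494681, -1.500000); Gamma_sss = 0.213916, Gamma_sst = 0.000000, Gamma_stt = 0.000000, Gamma_tss = 0.000000, Gamma_tst = 0.000000, Gamma_ttt = 0.000000; k4 = (0.494681, -1.500000, -0.052347, 0.000000)
  Y <- Y + (h/6)(k1 + 2k2 + 2k3 + k4): s = 0.5497, t = 0.8500, ds/dtau = 0.4947, dt/dtau = -1.5000
step 3:
  k1: at (s, t) = (0.549733, 0.850000), (ds/dtau, dt/dtau) = (0.494681, -1.500000); Gamma_sss = 0.213916, Gamma_sst = 0.000000, Gamma_stt = 0.000000, Gamma_tss = 0.000000, Gamma_tst = 0.000000, Gamma_ttt = 0.000000; k1 = (0.494681, -1.500000, -0.052347, 0.000000)
  k2: at (s, t) = (0.562100, 0.812500), (ds/dtau, dt/dtau) = (0.493372, -1.500000); Gamma_sss = 0.213352, Gamma_sst = 0.000000, Gamma_stt = 0.000000, Gamma_tss = 0.000000, Gamma_tst = 0.000000, Gamma_ttt = 0.000000; k2 = (0.493372, -1.500000, -0.051933, 0.000000)
  k3: at (s, t) = (0.562067, 0.812500), (ds/dtau, dt/dtau) = (0.493382, -1.500000); Gamma_sss = 0.213353, Gamma_sst = 0.000000, Gamma_stt = 0.000000, Gamma_tss = 0.000000, Gamma_tst = 0.000000, Gamma_ttt = 0.000000; k3 = (0.493382, -1.500000, -0.051936, 0.000000)
  k4: at (s, t) = (0.574402, 0.775000), (ds/dtau, dt/dtau) = (0.492084, -1.500000); Gamma_sss = 0.212793, Gamma_sst = 0.000000, Gamma_stt = 0.000000, Gamma_tss = 0.000000, Gamma_tst = 0.000000, Gamma_ttt = 0.000000; k4 = (0.492084, -1.500000, -0.051527, 0.000000)
  Y <- Y + (h/6)(k1 + 2k2 + 2k3 + k4): s = 0.5744, t = 0.7750, ds/dtau = 0.4921, dt/dtau = -1.5000
step 4:
  k1: at (s, t) = (0.574402, 0.775000), (ds/dtau, dt/dtau) = (0.492084, -1.500000); Gamma_sss = 0.212793, Gamma_sst = 0.000000, Gamma_stt = 0.000000, Gamma_tss = 0.000000, Gamma_tst = 0.000000, Gamma_ttt = 0.000000; k1 = (0.492084, -1.500000, -0.051527, 0.000000)
  k2: at (s, t) = (0.586704, 0.737500), (ds/dtau, dt/dtau) = (0.490796, -1.500000); Gamma_sss = 0.212237, Gamma_sst = 0.000000, Gamma_stt = 0.000000, Gamma_tss = 0.000000, Gamma_tst = 0.000000, Gamma_ttt = 0.000000; k2 = (0.490796, -1.500000, -0.051124, 0.000000)
  k3: at (s, t) = (0.586671, 0.737500), (ds/dtau, dt/dtau) = (0.490806, -1.500000); Gamma_sss = 0.212239, Gamma_sst = 0.000000, Gamma_stt = 0.000000, Gamma_tss = 0.000000, Gamma_tst = 0.000000, Gamma_ttt = 0.000000; k3 = (0.490806, -1.500000, -0.051126, 0.000000)
  k4: at (s, t) = (0.598942, 0.700000), (ds/dtau, dt/dtau) = (0.489528, -1.500000); Gamma_sss = 0.211688, Gamma_sst = 0.000000, Gamma_stt = 0.000000, Gamma_tss = 0.000000, Gamma_tst = 0.000000, Gamma_ttt = 0.000000; k4 = (0.489528, -1.500000, -0.050728, 0.000000)
  Y <- Y + (h/6)(k1 + 2k2 + 2k3 + k4): s = 0.5989, t = 0.7000, ds/dtau = 0.4895, dt/dtau = -1.5000


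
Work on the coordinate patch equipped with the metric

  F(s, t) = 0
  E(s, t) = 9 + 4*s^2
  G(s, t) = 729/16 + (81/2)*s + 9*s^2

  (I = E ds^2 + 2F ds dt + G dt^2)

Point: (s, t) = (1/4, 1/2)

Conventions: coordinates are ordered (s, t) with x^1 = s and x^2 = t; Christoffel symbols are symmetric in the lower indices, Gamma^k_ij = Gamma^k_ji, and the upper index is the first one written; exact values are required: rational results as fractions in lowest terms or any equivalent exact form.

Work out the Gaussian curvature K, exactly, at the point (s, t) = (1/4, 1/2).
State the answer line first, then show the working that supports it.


Answer: K = 32/6845

E = 37/4, F = 0, G = 225/4, EG - F^2 = 8325/16 at the point
E_s = 2, E_t = 0, F_s = 0, F_t = 0, G_s = 45, G_t = 0
E_tt = 0, F_st = 0, G_ss = 18
Using the Brioschi determinant formula for K from the metric derivatives:
M1 = [[-E_tt/2 + F_st - G_ss/2, E_s/2, F_s - E_t/2], [F_t - G_s/2, E, F], [G_t/2, F, G]] = [[-9, 1, 0], [-45/2, 37/4, 0], [0, 0, 225/4]]; det M1 = -54675/16
M2 = [[0, E_t/2, G_s/2], [E_t/2, E, F], [G_s/2, F, G]] = [[0, 0, 45/2], [0, 37/4, 0], [45/2, 0, 225/4]]; det M2 = -74925/16
det M1 - det M2 = 10125/8; K = 10125/8 / (8325/16)^2 = 32/6845


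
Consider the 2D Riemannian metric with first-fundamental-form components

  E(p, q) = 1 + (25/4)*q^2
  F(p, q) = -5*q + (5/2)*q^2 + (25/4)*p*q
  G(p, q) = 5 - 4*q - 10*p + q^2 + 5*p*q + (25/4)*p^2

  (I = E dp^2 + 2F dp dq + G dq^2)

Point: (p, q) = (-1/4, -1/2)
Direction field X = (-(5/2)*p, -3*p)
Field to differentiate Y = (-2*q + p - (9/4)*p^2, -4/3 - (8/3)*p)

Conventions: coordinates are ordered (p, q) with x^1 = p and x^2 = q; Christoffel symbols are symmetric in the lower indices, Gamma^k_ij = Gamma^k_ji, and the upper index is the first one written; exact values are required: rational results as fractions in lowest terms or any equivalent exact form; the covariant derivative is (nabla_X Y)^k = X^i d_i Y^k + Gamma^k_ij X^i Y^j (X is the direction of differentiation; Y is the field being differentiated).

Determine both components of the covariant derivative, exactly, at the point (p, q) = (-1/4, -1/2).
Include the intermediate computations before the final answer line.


E = 41/16, F = 125/32, G = 689/64 at the point
E_p = 0, E_q = -25/4, F_p = -25/8, F_q = -145/16, G_p = -125/8, G_q = -25/4
EG - F^2 = 789/64;  g^inv = (64/789) * [[689/64, -125/32], [-125/32, 41/16]]
first-kind symbols [ij,l] = (1/2)(d_i g_jl + d_j g_il - d_l g_ij): [pp,p] = E_p/2 = 0, [pp,q] = F_p - E_q/2 = 0, [pq,p] = E_q/2 = -25/8, [pq,q] = G_p/2 = -125/16, [qq,p] = F_q - G_p/2 = -5/4, [qq,q] = G_q/2 = -25/8
Gamma^p_ij = (G*[ij,p] - F*[ij,q])/(EG - F^2), Gamma^q_ij = (E*[ij,q] - F*[ij,p])/(EG - F^2)
Gamma_ppp = 0, Gamma_ppq = -200/789, Gamma_pqq = -80/789, Gamma_qpp = 0, Gamma_qpq = -500/789, Gamma_qqq = -200/789
X = (5/8, 3/4), Y = (39/64, -2/3) at the point

Answer: (nabla_X Y)^p = -19907/151488, (nabla_X Y)^q = -237155/151488


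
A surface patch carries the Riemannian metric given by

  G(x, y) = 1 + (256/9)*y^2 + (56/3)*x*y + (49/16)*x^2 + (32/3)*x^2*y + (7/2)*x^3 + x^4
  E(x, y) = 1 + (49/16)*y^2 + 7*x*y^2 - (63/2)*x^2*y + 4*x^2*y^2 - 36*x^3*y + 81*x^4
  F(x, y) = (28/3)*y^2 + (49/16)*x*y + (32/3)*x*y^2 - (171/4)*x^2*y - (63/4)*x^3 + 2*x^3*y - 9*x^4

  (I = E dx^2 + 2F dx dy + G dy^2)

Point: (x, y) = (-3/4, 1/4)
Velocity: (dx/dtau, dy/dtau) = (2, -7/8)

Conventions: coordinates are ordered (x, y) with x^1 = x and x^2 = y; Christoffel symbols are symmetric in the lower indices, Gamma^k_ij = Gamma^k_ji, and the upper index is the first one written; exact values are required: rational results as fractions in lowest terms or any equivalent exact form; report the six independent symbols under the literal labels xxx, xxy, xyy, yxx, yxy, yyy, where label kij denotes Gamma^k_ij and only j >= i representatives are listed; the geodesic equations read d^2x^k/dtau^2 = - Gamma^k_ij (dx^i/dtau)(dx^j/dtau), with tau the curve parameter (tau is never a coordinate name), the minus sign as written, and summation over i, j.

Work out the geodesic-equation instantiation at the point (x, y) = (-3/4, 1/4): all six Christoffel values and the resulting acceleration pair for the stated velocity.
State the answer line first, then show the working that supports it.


Answer: Gamma_xxx = -10080/3793, Gamma_xxy = -180/3793, Gamma_xyy = -3840/3793, Gamma_yxx = 1176/3793, Gamma_yxy = 21/3793, Gamma_yyy = 448/3793; accelerations (d^2x/dtau^2, d^2y/dtau^2) = (42630/3793, -9947/7586)

E = 26, F = -35/12, G = 193/144 at the point
E_x = -140, E_y = -5/2, F_x = 83/12, F_y = -1273/48, G_x = 7/24, G_y = 56/9
EG - F^2 = 3793/144;  g^inv = (144/3793) * [[193/144, 35/12], [35/12, 26]]
first-kind symbols [ij,l] = (1/2)(d_i g_jl + d_j g_il - d_l g_ij): [xx,x] = E_x/2 = -70, [xx,y] = F_x - E_y/2 = 49/6, [xy,x] = E_y/2 = -5/4, [xy,y] = G_x/2 = 7/48, [yy,x] = F_y - G_x/2 = -80/3, [yy,y] = G_y/2 = 28/9
Gamma^x_ij = (G*[ij,x] - F*[ij,y])/(EG - F^2), Gamma^y_ij = (E*[ij,y] - F*[ij,x])/(EG - F^2)
Gamma_xxx = -10080/3793, Gamma_xxy = -180/3793, Gamma_xyy = -3840/3793, Gamma_yxx = 1176/3793, Gamma_yxy = 21/3793, Gamma_yyy = 448/3793
d^2x/dtau^2 = -(Gamma_xxx*(2)^2 + 2*Gamma_xxy*(2)*(-7/8) + Gamma_xyy*(-7/8)^2) = 42630/3793
d^2y/dtau^2 = -(Gamma_yxx*(2)^2 + 2*Gamma_yxy*(2)*(-7/8) + Gamma_yyy*(-7/8)^2) = -9947/7586


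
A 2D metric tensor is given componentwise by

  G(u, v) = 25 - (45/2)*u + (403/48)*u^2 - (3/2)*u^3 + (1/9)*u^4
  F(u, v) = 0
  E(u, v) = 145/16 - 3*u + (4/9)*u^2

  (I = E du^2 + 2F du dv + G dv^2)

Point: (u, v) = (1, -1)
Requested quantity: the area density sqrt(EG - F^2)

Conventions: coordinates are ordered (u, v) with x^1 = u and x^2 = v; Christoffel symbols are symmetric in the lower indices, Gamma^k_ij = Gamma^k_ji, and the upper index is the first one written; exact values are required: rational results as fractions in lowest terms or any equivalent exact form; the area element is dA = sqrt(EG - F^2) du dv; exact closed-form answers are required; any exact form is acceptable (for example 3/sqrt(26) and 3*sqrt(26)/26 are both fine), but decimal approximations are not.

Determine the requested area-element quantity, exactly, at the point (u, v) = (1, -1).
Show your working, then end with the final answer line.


E = 937/144, F = 0, G = 1369/144; EG - F^2 = 1282753/20736

Answer: sqrt(EG - F^2) = 37*sqrt(937)/144


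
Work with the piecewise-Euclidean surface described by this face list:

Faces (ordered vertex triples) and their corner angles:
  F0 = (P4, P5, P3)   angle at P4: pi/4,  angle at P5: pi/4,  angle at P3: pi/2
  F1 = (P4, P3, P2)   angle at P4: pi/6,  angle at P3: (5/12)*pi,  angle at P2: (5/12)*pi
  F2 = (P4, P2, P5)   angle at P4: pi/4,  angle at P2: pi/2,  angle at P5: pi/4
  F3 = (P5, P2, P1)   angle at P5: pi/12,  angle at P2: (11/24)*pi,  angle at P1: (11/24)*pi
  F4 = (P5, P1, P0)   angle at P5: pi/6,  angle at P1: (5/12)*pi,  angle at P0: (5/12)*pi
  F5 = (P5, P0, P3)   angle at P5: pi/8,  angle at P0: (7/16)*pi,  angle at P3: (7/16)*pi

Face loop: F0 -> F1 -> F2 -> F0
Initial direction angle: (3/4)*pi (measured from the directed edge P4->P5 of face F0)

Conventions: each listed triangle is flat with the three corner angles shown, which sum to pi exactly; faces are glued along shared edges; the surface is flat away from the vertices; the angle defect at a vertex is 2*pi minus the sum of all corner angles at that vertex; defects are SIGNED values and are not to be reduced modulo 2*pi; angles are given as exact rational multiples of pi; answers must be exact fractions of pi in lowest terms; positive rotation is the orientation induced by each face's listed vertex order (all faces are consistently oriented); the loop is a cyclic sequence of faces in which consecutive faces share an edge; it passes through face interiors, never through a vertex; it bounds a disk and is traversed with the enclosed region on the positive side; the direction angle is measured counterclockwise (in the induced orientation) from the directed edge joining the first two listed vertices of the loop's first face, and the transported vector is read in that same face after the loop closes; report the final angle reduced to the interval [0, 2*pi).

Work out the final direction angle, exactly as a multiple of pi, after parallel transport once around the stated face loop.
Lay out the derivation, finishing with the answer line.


enclosed vertex P4: corner angles sum to (2/3)*pi, defect = 2*pi - (2/3)*pi = (4/3)*pi
by Gauss-Bonnet the loop rotates the vector by the enclosed defect sum (positive orientation, mod 2*pi)
final angle = (3/4)*pi + (4/3)*pi = pi/12 (mod 2*pi)

Answer: final direction angle = pi/12


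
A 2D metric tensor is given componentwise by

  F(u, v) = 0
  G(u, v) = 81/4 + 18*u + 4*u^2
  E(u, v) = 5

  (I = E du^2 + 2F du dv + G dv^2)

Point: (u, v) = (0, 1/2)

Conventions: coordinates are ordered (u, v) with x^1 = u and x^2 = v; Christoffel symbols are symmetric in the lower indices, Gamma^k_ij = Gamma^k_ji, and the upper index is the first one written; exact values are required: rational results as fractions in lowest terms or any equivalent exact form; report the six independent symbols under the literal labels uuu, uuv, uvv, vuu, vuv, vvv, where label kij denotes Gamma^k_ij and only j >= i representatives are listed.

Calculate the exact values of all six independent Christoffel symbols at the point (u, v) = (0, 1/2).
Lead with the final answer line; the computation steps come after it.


Answer: Gamma_uuu = 0, Gamma_uuv = 0, Gamma_uvv = -9/5, Gamma_vuu = 0, Gamma_vuv = 4/9, Gamma_vvv = 0

E = 5, F = 0, G = 81/4 at the point
E_u = 0, E_v = 0, F_u = 0, F_v = 0, G_u = 18, G_v = 0
EG - F^2 = 405/4;  g^inv = (4/405) * [[81/4, 0], [0, 5]]
first-kind symbols [ij,l] = (1/2)(d_i g_jl + d_j g_il - d_l g_ij): [uu,u] = E_u/2 = 0, [uu,v] = F_u - E_v/2 = 0, [uv,u] = E_v/2 = 0, [uv,v] = G_u/2 = 9, [vv,u] = F_v - G_u/2 = -9, [vv,v] = G_v/2 = 0
Gamma^u_ij = (G*[ij,u] - F*[ij,v])/(EG - F^2), Gamma^v_ij = (E*[ij,v] - F*[ij,u])/(EG - F^2)


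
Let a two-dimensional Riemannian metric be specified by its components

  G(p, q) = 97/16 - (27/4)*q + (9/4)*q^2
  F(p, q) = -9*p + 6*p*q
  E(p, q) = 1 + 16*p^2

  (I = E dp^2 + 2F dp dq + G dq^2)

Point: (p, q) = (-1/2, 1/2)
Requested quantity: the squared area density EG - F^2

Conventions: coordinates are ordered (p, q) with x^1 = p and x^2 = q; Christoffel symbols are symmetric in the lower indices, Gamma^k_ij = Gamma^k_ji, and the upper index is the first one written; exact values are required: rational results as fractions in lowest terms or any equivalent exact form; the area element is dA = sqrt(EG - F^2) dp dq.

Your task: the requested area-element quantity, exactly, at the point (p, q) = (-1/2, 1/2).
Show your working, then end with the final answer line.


E = 5, F = 3, G = 13/4; EG - F^2 = 29/4

Answer: EG - F^2 = 29/4


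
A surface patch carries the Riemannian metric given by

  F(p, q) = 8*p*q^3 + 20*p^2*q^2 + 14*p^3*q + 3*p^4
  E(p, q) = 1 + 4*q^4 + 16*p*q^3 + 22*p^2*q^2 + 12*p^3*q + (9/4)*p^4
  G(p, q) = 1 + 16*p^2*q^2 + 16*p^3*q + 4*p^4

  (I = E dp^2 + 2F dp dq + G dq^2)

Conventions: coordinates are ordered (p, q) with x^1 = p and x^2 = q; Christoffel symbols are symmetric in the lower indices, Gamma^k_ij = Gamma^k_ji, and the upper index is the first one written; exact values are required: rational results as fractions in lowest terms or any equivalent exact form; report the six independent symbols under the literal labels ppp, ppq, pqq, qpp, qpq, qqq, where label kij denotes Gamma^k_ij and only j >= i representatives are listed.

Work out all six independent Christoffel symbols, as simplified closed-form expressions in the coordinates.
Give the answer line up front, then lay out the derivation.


Answer: Gamma_ppp = (18*p^3 + 72*p^2*q + 88*p*q^2 + 32*q^3)/(25*p^4 + 112*p^3*q + 152*p^2*q^2 + 64*p*q^3 + 16*q^4 + 4), Gamma_ppq = (24*p^3 + 88*p^2*q + 96*p*q^2 + 32*q^3)/(25*p^4 + 112*p^3*q + 152*p^2*q^2 + 64*p*q^3 + 16*q^4 + 4), Gamma_pqq = (24*p^3 + 64*p^2*q + 32*p*q^2)/(25*p^4 + 112*p^3*q + 152*p^2*q^2 + 64*p*q^3 + 16*q^4 + 4), Gamma_qpp = (24*p^3 + 80*p^2*q + 64*p*q^2)/(25*p^4 + 112*p^3*q + 152*p^2*q^2 + 64*p*q^3 + 16*q^4 + 4), Gamma_qpq = (32*p^3 + 96*p^2*q + 64*p*q^2)/(25*p^4 + 112*p^3*q + 152*p^2*q^2 + 64*p*q^3 + 16*q^4 + 4), Gamma_qqq = (32*p^3 + 64*p^2*q)/(25*p^4 + 112*p^3*q + 152*p^2*q^2 + 64*p*q^3 + 16*q^4 + 4)

E = 1 + 4*q^4 + 16*p*q^3 + 22*p^2*q^2 + 12*p^3*q + (9/4)*p^4; F = 8*p*q^3 + 20*p^2*q^2 + 14*p^3*q + 3*p^4; G = 1 + 16*p^2*q^2 + 16*p^3*q + 4*p^4
Gamma^k_ij = (1/2) g^{kl} (d_i g_jl + d_j g_il - d_l g_ij), with g^inv = (1/(EG-F^2)) [[G, -F], [-F, E]]
first partials: E_p = 16*q^3 + 44*p*q^2 + 36*p^2*q + 9*p^3, E_q = 16*q^3 + 48*p*q^2 + 44*p^2*q + 12*p^3, F_p = 8*q^3 + 40*p*q^2 + 42*p^2*q + 12*p^3, F_q = 24*p*q^2 + 40*p^2*q + 14*p^3, G_p = 32*p*q^2 + 48*p^2*q + 16*p^3, G_q = 32*p^2*q + 16*p^3
D = EG - F^2 = 1 + 4*q^4 + 16*p*q^3 + 38*p^2*q^2 + 28*p^3*q + (25/4)*p^4
expanded: Gamma^p_pp = (G E_p - 2F F_p + F E_q)/(2D), Gamma^p_pq = (G E_q - F G_p)/(2D), Gamma^p_qq = (2G F_q - G G_p - F G_q)/(2D), Gamma^q_pp = (2E F_p - E E_q - F E_p)/(2D), Gamma^q_pq = (E G_p - F E_q)/(2D), Gamma^q_qq = (E G_q - 2F F_q + F G_p)/(2D); substitute and cancel common factors


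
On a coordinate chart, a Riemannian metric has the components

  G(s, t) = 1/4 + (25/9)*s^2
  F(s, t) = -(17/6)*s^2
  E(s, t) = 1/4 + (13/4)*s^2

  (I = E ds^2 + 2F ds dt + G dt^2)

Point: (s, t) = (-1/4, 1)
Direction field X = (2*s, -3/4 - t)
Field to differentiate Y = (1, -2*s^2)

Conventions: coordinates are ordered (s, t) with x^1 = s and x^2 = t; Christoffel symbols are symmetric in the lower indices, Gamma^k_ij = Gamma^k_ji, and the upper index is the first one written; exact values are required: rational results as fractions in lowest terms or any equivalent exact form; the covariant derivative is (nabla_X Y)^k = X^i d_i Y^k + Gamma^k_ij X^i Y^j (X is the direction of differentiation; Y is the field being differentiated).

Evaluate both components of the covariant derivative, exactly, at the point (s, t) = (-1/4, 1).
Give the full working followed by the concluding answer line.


E = 29/64, F = -17/96, G = 61/144 at the point
E_s = -13/8, E_t = 0, F_s = 17/12, F_t = 0, G_s = -25/18, G_t = 0
EG - F^2 = 185/1152;  g^inv = (1152/185) * [[61/144, 17/96], [17/96, 29/64]]
first-kind symbols [ij,l] = (1/2)(d_i g_jl + d_j g_il - d_l g_ij): [ss,s] = E_s/2 = -13/16, [ss,t] = F_s - E_t/2 = 17/12, [st,s] = E_t/2 = 0, [st,t] = G_s/2 = -25/36, [tt,s] = F_t - G_s/2 = 25/36, [tt,t] = G_t/2 = 0
Gamma^s_ij = (G*[ij,s] - F*[ij,t])/(EG - F^2), Gamma^t_ij = (E*[ij,t] - F*[ij,s])/(EG - F^2)
Gamma_sss = -43/74, Gamma_sst = -85/111, Gamma_stt = 610/333, Gamma_tss = 459/148, Gamma_tst = -145/74, Gamma_ttt = 85/111
X = (-1/2, -7/4), Y = (1, -1/8) at the point

Answer: (nabla_X Y)^s = 1321/666, (nabla_X Y)^t = 158/111


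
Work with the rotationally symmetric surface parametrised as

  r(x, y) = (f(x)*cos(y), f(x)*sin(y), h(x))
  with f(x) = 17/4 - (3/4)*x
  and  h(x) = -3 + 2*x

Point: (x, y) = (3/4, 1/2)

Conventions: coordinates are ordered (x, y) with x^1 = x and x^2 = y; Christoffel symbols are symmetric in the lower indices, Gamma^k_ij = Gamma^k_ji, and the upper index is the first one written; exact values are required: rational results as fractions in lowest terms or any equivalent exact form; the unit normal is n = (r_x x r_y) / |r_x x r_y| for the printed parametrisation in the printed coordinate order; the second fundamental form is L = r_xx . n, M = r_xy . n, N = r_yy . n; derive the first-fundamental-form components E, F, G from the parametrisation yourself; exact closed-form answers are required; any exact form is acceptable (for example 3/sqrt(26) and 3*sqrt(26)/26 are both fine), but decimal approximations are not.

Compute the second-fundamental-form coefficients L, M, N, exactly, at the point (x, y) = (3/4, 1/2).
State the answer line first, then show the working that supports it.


Answer: L = 0, M = 0, N = 59*sqrt(73)/146

f = 59/16, f' = -3/4, f'' = 0, h' = 2, h'' = 0
E = 73/16, F = 0, G = 3481/256; answer radicand W^2 = 73/16
unnormalised second-form numerators: l = 0, m = 0, n = 59/8; L = l/sqrt(73/16), and similarly M = m/sqrt(W^2), N = n/sqrt(W^2)


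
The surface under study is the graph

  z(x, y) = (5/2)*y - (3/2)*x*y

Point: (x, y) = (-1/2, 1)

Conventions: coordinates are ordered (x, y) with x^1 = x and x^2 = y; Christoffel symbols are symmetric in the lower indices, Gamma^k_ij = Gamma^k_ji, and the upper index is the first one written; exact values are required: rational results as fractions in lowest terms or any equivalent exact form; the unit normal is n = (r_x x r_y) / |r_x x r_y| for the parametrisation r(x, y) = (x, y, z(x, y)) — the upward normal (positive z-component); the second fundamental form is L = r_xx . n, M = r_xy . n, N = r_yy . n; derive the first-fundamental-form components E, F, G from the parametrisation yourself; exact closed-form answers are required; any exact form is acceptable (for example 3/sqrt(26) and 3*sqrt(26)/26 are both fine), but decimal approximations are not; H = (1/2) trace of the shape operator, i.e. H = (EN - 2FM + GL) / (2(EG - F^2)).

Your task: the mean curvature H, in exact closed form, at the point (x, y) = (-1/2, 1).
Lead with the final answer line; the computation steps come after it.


Answer: H = -36*sqrt(221)/3757

z_x = -3/2, z_y = 13/4, z_xx = 0, z_xy = -3/2, z_yy = 0
E = 13/4, F = -39/8, G = 185/16; answer radicand W^2 = 221/16
unnormalised second-form numerators: l = 0, m = -3/2, n = 0; L = l/sqrt(221/16), and similarly M = m/sqrt(W^2), N = n/sqrt(W^2)
H = (E*n - 2*F*m + G*l) / (2*(EG - F^2)*sqrt(W^2)); E*n - 2*F*m + G*l = -117/8, EG - F^2 = 221/16, so H = (-9/17)/sqrt(221/16)


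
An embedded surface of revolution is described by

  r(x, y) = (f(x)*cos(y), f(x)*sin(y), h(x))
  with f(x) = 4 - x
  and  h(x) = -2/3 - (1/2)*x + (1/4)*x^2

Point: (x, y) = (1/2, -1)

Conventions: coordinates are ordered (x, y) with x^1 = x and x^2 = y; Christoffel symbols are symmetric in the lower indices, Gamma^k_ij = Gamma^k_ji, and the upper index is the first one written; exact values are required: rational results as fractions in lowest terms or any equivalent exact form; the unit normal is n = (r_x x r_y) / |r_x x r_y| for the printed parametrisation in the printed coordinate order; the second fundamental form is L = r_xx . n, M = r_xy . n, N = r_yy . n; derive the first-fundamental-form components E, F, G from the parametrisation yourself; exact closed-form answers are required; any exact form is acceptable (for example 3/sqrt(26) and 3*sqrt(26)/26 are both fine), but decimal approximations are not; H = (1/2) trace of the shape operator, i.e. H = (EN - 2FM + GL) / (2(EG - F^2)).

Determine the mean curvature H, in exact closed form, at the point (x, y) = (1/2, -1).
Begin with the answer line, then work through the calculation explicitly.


Answer: H = -129*sqrt(17)/2023

f = 7/2, f' = -1, f'' = 0, h' = -1/4, h'' = 1/2
E = 17/16, F = 0, G = 49/4; answer radicand W^2 = 17/16
unnormalised second-form numerators: l = -1/2, m = 0, n = -7/8; L = l/sqrt(17/16), and similarly M = m/sqrt(W^2), N = n/sqrt(W^2)
H = (E*n - 2*F*m + G*l) / (2*(EG - F^2)*sqrt(W^2)); E*n - 2*F*m + G*l = -903/128, EG - F^2 = 833/64, so H = (-129/476)/sqrt(17/16)


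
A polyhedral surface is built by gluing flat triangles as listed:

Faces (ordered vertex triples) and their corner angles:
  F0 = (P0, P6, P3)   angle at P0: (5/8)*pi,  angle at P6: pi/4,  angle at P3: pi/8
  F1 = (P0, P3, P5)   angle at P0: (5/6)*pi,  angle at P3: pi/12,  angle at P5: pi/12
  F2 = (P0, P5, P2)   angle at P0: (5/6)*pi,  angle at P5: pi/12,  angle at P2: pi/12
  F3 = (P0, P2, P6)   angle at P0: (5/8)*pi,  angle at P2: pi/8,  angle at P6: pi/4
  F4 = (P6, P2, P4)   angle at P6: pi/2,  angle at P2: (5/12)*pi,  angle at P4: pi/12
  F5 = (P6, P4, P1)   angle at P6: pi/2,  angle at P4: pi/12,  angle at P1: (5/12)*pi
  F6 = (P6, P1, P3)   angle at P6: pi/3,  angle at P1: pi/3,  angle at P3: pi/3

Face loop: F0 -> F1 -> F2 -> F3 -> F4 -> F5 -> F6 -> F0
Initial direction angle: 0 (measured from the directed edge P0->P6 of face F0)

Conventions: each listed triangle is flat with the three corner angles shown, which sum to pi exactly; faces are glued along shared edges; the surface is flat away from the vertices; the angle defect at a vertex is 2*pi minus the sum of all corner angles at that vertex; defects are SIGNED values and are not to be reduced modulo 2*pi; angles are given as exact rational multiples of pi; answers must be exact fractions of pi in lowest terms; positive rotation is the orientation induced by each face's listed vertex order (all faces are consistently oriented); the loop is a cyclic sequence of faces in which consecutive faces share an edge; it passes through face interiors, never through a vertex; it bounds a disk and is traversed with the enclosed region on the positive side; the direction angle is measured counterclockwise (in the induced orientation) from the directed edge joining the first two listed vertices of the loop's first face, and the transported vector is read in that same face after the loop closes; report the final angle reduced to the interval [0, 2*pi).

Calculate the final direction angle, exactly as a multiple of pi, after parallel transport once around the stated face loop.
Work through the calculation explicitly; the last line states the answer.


enclosed vertex P0: corner angles sum to (35/12)*pi, defect = 2*pi - (35/12)*pi = (-11/12)*pi
enclosed vertex P6: corner angles sum to (11/6)*pi, defect = 2*pi - (11/6)*pi = pi/6
holonomy = initial angle + sum of enclosed defects (mod 2*pi), positive in the induced orientation
final angle = 0 - (3/4)*pi = (5/4)*pi (mod 2*pi)

Answer: final direction angle = (5/4)*pi


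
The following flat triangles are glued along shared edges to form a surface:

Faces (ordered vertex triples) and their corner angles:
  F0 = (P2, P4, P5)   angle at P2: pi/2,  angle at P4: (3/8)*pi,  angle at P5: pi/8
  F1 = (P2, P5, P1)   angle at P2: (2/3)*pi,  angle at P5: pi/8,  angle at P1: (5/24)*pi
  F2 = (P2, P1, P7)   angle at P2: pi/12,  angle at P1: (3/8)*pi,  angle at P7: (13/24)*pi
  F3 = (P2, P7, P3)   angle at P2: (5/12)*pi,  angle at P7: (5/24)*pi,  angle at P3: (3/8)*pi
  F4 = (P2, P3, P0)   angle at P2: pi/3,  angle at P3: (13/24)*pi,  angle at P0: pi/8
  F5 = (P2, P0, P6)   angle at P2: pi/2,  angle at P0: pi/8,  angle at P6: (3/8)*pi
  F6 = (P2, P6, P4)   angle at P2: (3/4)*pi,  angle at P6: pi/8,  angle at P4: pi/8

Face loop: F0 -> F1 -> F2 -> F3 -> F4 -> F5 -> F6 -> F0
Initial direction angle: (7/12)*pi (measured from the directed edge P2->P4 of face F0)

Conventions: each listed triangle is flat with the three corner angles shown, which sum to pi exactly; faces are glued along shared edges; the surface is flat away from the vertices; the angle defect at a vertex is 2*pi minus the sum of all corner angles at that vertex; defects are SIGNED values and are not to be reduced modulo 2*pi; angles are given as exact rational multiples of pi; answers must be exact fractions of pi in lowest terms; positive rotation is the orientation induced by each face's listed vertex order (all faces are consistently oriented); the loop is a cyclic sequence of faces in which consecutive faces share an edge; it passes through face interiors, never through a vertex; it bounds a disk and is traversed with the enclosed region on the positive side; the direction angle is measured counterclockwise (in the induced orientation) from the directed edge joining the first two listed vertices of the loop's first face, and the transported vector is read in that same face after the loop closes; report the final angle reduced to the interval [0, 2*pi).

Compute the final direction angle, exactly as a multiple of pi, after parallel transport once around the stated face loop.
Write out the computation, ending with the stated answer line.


enclosed vertex P2: corner angles sum to (13/4)*pi, defect = 2*pi - (13/4)*pi = (-5/4)*pi
holonomy = initial angle + sum of enclosed defects (mod 2*pi), positive in the induced orientation
final angle = (7/12)*pi - (5/4)*pi = (4/3)*pi (mod 2*pi)

Answer: final direction angle = (4/3)*pi


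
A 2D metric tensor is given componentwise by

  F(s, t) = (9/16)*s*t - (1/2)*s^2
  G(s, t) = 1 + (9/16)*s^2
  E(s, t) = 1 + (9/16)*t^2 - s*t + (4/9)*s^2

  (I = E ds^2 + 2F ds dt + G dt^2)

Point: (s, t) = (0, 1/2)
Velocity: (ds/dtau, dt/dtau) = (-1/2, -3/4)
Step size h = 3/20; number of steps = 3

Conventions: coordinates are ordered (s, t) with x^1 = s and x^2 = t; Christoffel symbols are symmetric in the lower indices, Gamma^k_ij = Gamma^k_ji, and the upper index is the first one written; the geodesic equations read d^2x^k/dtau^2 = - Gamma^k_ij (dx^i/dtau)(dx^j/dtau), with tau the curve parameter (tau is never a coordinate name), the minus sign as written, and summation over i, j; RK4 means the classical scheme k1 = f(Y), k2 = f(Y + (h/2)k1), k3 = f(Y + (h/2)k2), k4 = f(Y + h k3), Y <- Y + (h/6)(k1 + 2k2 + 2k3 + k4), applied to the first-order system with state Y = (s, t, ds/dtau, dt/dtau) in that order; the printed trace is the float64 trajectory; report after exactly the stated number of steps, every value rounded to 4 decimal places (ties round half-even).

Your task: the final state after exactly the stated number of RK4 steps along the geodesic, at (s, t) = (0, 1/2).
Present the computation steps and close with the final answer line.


f(Y) = (ds/dtau, dt/dtau, -Gamma^s_ij Y'^i Y'^j, -Gamma^t_ij Y'^i Y'^j) with the Gammas evaluated at the stage position; h = 0.150000; intermediate values shown to 6 dp
step 0: s = 0.0000, t = 0.5000, ds/dtau = -0.5000, dt/dtau = -0.7500
step 1:
  k1: at (s, t) = (0.000000, 0.500000), (ds/dtau, dt/dtau) = (-0.500000, -0.750000); Gamma_sss = -0.219178, Gamma_sst = 0.246575, Gamma_stt = 0.000000, Gamma_tss = 0.000000, Gamma_tst = 0.000000, Gamma_ttt = 0.000000; k1 = (-0.500000, -0.750000, -0.130137, 0.000000)
  k2: at (s, t) = (-0.037500, 0.443750), (ds/dtau, dt/dtau) = (-0.509760, -0.750000); Gamma_sss = -0.211319, Gamma_sst = 0.237734, Gamma_stt = 0.000000, Gamma_tss = 0.016610, Gamma_tst = -0.018687, Gamma_ttt = 0.000000; k2 = (-0.509760, -0.750000, -0.126869, 0.009972)
  k3: at (s, t) = (-0.038232, 0.443750), (ds/dtau, dt/dtau) = (-0.509515, -0.749252); Gamma_sss = -0.211536, Gamma_sst = 0.237978, Gamma_stt = 0.000000, Gamma_tss = 0.016929, Gamma_tst = -0.019045, Gamma_ttt = 0.000000; k3 = (-0.509515, -0.749252, -0.126783, 0.010146)
  k4: at (s, t) = (-0.076427, 0.387612), (ds/dtau, dt/dtau) = (-0.519017, -0.748478); Gamma_sss = -0.203366, Gamma_sst = 0.228787, Gamma_stt = 0.000000, Gamma_tss = 0.034119, Gamma_tst = -0.038384, Gamma_ttt = 0.000000; k4 = (-0.519017, -0.748478, -0.122973, 0.020631)
  Y <- Y + (h/6)(k1 + 2k2 + 2k3 + k4): s = -0.0764, t = 0.3876, ds/dtau = -0.5190, dt/dtau = -0.7485
step 2:
  k1: at (s, t) = (-0.076439, 0.387575), (ds/dtau, dt/dtau) = (-0.519010, -0.748478); Gamma_sss = -0.203357, Gamma_sst = 0.228776, Gamma_stt = 0.000000, Gamma_tss = 0.034124, Gamma_tst = -0.038390, Gamma_ttt = 0.000000; k1 = (-0.519010, -0.748478, -0.122966, 0.020634)
  k2: at (s, t) = (-0.115365, 0.331440), (ds/dtau, dt/dtau) = (-0.528233, -0.746931); Gamma_sss = -0.194887, Gamma_sst = 0.219248, Gamma_stt = 0.000000, Gamma_tss = 0.051806, Gamma_tst = -0.058282, Gamma_ttt = 0.000000; k2 = (-0.528233, -0.746931, -0.118631, 0.031535)
  k3: at (s, t) = (-0.116057, 0.331556), (ds/dtau, dt/dtau) = (-0.527908, -0.746113); Gamma_sss = -0.195137, Gamma_sst = 0.219529, Gamma_stt = 0.000000, Gamma_tss = 0.052096, Gamma_tst = -0.058608, Gamma_ttt = 0.000000; k3 = (-0.527908, -0.746113, -0.118554, 0.031650)
  k4: at (s, t) = (-0.155625, 0.275658), (ds/dtau, dt/dtau) = (-0.536793, -0.743731); Gamma_sss = -0.186478, Gamma_sst = 0.209788, Gamma_stt = 0.000000, Gamma_tss = 0.070100, Gamma_tst = -0.078862, Gamma_ttt = 0.000000; k4 = (-0.536793, -0.743731, -0.113774, 0.042769)
  Y <- Y + (h/6)(k1 + 2k2 + 2k3 + k4): s = -0.1556, t = 0.2756, ds/dtau = -0.5368, dt/dtau = -0.7437
step 3:
  k1: at (s, t) = (-0.155641, 0.275618), (ds/dtau, dt/dtau) = (-0.536788, -0.743734); Gamma_sss = -0.186468, Gamma_sst = 0.209776, Gamma_stt = 0.000000, Gamma_tss = 0.070107, Gamma_tst = -0.078871, Gamma_ttt = 0.000000; k1 = (-0.536788, -0.743734, -0.113768, 0.042774)
  k2: at (s, t) = (-0.195900, 0.219838), (ds/dtau, dt/dtau) = (-0.545321, -0.740526); Gamma_sss = -0.177642, Gamma_sst = 0.199847, Gamma_stt = 0.000000, Gamma_tss = 0.088331, Gamma_tst = -0.099373, Gamma_ttt = 0.000000; k2 = (-0.545321, -0.740526, -0.108580, 0.053991)
  k3: at (s, t) = (-0.196540, 0.220079), (ds/dtau, dt/dtau) = (-0.544932, -0.739685); Gamma_sss = -0.177926, Gamma_sst = 0.200167, Gamma_stt = 0.000000, Gamma_tss = 0.088580, Gamma_tst = -0.099652, Gamma_ttt = 0.000000; k3 = (-0.544932, -0.739685, -0.108530, 0.054031)
  k4: at (s, t) = (-0.237381, 0.164665), (ds/dtau, dt/dtau) = (-0.553068, -0.735629); Gamma_sss = -0.169056, Gamma_sst = 0.190188, Gamma_stt = 0.000000, Gamma_tss = 0.106824, Gamma_tst = -0.120177, Gamma_ttt = 0.000000; k4 = (-0.553068, -0.735629, -0.103046, 0.065113)
  Y <- Y + (h/6)(k1 + 2k2 + 2k3 + k4): s = -0.2374, t = 0.1646, ds/dtau = -0.5531, dt/dtau = -0.7356

Answer: s = -0.2374, t = 0.1646, ds/dtau = -0.5531, dt/dtau = -0.7356
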